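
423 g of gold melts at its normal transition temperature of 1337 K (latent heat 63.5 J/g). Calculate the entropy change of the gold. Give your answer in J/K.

ΔS = 20.1 J/K

Heat absorbed by the substance: Q = mL = 423 × 63.5 = 26860.5 J.
At constant T, ΔS = Q_rev/T = 26860.5 / 1337 = 20.1 J/K.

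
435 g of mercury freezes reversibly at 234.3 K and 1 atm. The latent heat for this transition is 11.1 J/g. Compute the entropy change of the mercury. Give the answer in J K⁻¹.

ΔS = -20.6 J/K

Heat released by the substance: Q = −mL = −435 × 11.1 = −4828.5 J.
At constant T, ΔS = Q_rev/T = −4828.5 / 234.3 = -20.6 J/K.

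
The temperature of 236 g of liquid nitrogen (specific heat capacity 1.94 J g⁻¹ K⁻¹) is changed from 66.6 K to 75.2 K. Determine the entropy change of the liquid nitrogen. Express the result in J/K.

ΔS = 55.6 J/K

ΔS = ∫dQ_rev/T = m c ln(T₂/T₁) = 236 × 1.94 × ln(75.2/66.6) = 55.6 J/K.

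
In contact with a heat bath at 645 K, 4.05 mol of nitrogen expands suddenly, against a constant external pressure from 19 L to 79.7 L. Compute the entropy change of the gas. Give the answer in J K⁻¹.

Entropy is a state function, so ΔS_gas depends only on the end states.
For an isothermal ideal gas ΔS_gas = nR ln(V₂/V₁) = 4.05 × 8.314 × ln(79.7/19) = 48.3 J/K.

ΔS_gas = 48.3 J/K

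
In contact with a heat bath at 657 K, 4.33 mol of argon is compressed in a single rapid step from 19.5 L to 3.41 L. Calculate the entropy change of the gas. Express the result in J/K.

ΔS_gas = -62.8 J/K

Entropy is a state function, so ΔS_gas depends only on the end states.
For an isothermal ideal gas ΔS_gas = nR ln(V₂/V₁) = 4.33 × 8.314 × ln(3.41/19.5) = -62.8 J/K.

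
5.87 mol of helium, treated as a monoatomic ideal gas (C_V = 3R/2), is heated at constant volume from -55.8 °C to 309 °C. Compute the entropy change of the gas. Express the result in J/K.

ΔS = 72.1 J/K

In kelvin: T₁ = 217.35 K, T₂ = 582.15 K. At constant volume, ΔS = nC_V ln(T₂/T₁) with C_V = 3R/2 = 12.47 J mol⁻¹ K⁻¹.
ΔS = 5.87 × 12.47 × ln(582.15/217.35) = 72.1 J/K.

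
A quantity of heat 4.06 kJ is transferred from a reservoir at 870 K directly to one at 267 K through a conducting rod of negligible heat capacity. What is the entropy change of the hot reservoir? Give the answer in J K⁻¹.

The hot reservoir loses heat Q, so ΔS_hot = −Q/T_H = −4060/870 = -4.67 J/K.

ΔS_hot = -4.67 J/K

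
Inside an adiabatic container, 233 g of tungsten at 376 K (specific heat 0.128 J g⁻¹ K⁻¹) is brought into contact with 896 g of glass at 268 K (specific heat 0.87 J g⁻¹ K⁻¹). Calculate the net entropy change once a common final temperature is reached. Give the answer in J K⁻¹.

ΔS_total = 1.83 J/K

Energy balance: T_f = (m₁c₁T₁ + m₂c₂T₂)/(m₁c₁ + m₂c₂) = 271.98 K.
ΔS₁ = m₁c₁ ln(T_f/T₁) = 29.824 × ln(271.98/376) = -9.659 J/K.
ΔS₂ = m₂c₂ ln(T_f/T₂) = 779.52 × ln(271.98/268) = 11.49 J/K.
ΔS_total = -9.659 + 11.49 = 1.83 J/K.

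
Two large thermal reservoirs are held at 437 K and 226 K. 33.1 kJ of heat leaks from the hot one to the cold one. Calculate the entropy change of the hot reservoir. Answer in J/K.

ΔS_hot = -75.7 J/K

The hot reservoir loses heat Q, so ΔS_hot = −Q/T_H = −33100/437 = -75.7 J/K.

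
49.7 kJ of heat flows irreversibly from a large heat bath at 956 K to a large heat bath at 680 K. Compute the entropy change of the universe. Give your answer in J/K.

ΔS_total = 21.1 J/K

ΔS_hot = −Q/T_H = −49700/956 = -51.99 J/K and ΔS_cold = +Q/T_C = 49700/680 = 73.09 J/K.
ΔS_total = -51.99 + 73.09 = 21.1 J/K, positive as the second law requires.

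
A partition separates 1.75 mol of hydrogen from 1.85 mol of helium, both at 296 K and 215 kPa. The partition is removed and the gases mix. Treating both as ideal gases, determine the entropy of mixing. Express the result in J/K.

ΔS_mix = 20.7 J/K

Mole fractions: x_A = 1.75/3.6 = 0.486, x_B = 0.514.
ΔS_mix = −R(n_A ln x_A + n_B ln x_B) = −8.314 × (1.75 ln 0.486 + 1.85 ln 0.514) = 20.7 J/K.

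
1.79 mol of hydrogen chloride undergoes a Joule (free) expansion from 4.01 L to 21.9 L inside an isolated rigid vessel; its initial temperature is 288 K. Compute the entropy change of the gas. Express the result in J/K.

ΔS_gas = 25.3 J/K

No heat is exchanged and no work is done, so the ideal-gas temperature stays constant.
Entropy is a state function; using a reversible isothermal path, ΔS_gas = nR ln(V₂/V₁) = 1.79 × 8.314 × ln(21.9/4.01) = 25.3 J/K.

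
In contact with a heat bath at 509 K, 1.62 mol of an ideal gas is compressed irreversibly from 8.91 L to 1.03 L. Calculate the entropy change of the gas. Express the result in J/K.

ΔS_gas = -29.1 J/K

Entropy is a state function, so ΔS_gas depends only on the end states.
For an isothermal ideal gas ΔS_gas = nR ln(V₂/V₁) = 1.62 × 8.314 × ln(1.03/8.91) = -29.1 J/K.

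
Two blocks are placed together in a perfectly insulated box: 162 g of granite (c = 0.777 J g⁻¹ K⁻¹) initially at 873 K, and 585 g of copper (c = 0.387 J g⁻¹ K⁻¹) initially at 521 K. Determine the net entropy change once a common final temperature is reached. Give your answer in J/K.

ΔS_total = 11.2 J/K

Energy balance: T_f = (m₁c₁T₁ + m₂c₂T₂)/(m₁c₁ + m₂c₂) = 646.78 K.
ΔS₁ = m₁c₁ ln(T_f/T₁) = 125.874 × ln(646.78/873) = -37.75 J/K.
ΔS₂ = m₂c₂ ln(T_f/T₂) = 226.395 × ln(646.78/521) = 48.96 J/K.
ΔS_total = -37.75 + 48.96 = 11.2 J/K.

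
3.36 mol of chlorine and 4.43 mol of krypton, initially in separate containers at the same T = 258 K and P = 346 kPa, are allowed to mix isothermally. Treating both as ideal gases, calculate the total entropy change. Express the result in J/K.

Mole fractions: x_A = 3.36/7.79 = 0.431, x_B = 0.569.
ΔS_mix = −R(n_A ln x_A + n_B ln x_B) = −8.314 × (3.36 ln 0.431 + 4.43 ln 0.569) = 44.3 J/K.

ΔS_mix = 44.3 J/K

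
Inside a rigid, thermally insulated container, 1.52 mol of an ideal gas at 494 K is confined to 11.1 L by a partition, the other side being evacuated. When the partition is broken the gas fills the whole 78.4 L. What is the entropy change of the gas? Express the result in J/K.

ΔS_gas = 24.7 J/K

No heat is exchanged and no work is done, so the ideal-gas temperature stays constant.
Entropy is a state function; using a reversible isothermal path, ΔS_gas = nR ln(V₂/V₁) = 1.52 × 8.314 × ln(78.4/11.1) = 24.7 J/K.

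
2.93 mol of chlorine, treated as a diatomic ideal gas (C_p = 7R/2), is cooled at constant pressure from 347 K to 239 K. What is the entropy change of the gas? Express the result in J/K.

At constant pressure, ΔS = nC_p ln(T₂/T₁) with C_p = 7R/2 = 29.1 J mol⁻¹ K⁻¹.
ΔS = 2.93 × 29.1 × ln(239/347) = -31.8 J/K.

ΔS = -31.8 J/K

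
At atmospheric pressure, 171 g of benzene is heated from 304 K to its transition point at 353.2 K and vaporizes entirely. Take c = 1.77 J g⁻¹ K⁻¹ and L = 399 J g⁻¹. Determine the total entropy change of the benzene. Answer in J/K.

ΔS = 239 J/K

Warming step: ΔS₁ = m c ln(T_tr/T_i) = 171 × 1.77 × ln(353.2/304) = 45.4 J/K.
Phase change: ΔS₂ = +mL/T_tr = 171 × 399 / 353.2 = 193.2 J/K.
ΔS_total = (45.4) + (193.2) = 239 J/K.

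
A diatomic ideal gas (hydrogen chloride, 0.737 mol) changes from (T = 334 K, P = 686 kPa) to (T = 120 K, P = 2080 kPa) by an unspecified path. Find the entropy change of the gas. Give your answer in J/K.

ΔS = -28.7 J/K

ΔS = nC_p ln(T₂/T₁) − nR ln(P₂/P₁), with C_p = 7R/2 = 29.1 J mol⁻¹ K⁻¹ for a diatomic ideal gas.
ΔS = 0.737 × [29.1 × ln(120/334) − 8.314 × ln(2080/686)] = -28.7 J/K.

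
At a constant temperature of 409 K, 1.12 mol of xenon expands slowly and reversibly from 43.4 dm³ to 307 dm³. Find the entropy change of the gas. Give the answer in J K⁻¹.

For an isothermal ideal gas ΔS_gas = nR ln(V₂/V₁) = 1.12 × 8.314 × ln(307/43.4) = 18.2 J/K.

ΔS_gas = 18.2 J/K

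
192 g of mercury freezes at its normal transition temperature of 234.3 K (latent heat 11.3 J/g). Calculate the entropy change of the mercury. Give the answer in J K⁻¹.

Heat released by the substance: Q = −mL = −192 × 11.3 = −2169.6 J.
At constant T, ΔS = Q_rev/T = −2169.6 / 234.3 = -9.26 J/K.

ΔS = -9.26 J/K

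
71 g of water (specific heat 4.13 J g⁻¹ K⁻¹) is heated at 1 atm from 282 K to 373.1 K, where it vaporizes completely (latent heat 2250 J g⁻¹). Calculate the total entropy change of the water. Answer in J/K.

ΔS = 510 J/K

Warming step: ΔS₁ = m c ln(T_tr/T_i) = 71 × 4.13 × ln(373.1/282) = 82.09 J/K.
Phase change: ΔS₂ = +mL/T_tr = 71 × 2250 / 373.1 = 428.2 J/K.
ΔS_total = (82.09) + (428.2) = 510 J/K.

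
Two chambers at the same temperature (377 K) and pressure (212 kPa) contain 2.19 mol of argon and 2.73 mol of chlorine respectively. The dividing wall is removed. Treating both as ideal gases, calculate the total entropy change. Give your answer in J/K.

Mole fractions: x_A = 2.19/4.92 = 0.445, x_B = 0.555.
ΔS_mix = −R(n_A ln x_A + n_B ln x_B) = −8.314 × (2.19 ln 0.445 + 2.73 ln 0.555) = 28.1 J/K.

ΔS_mix = 28.1 J/K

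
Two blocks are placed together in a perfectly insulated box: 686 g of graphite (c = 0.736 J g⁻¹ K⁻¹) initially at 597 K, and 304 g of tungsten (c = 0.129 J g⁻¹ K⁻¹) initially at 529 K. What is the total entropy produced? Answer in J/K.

ΔS_total = 0.257 J/K

Energy balance: T_f = (m₁c₁T₁ + m₂c₂T₂)/(m₁c₁ + m₂c₂) = 592.1 K.
ΔS₁ = m₁c₁ ln(T_f/T₁) = 504.896 × ln(592.1/597) = -4.162 J/K.
ΔS₂ = m₂c₂ ln(T_f/T₂) = 39.216 × ln(592.1/529) = 4.419 J/K.
ΔS_total = -4.162 + 4.419 = 0.257 J/K.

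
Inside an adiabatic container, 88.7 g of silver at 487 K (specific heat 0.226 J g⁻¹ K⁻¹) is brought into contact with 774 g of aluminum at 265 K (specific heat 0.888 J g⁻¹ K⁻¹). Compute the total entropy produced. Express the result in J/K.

Energy balance: T_f = (m₁c₁T₁ + m₂c₂T₂)/(m₁c₁ + m₂c₂) = 271.29 K.
ΔS₁ = m₁c₁ ln(T_f/T₁) = 20.0462 × ln(271.29/487) = -11.73 J/K.
ΔS₂ = m₂c₂ ln(T_f/T₂) = 687.312 × ln(271.29/265) = 16.13 J/K.
ΔS_total = -11.73 + 16.13 = 4.4 J/K.

ΔS_total = 4.4 J/K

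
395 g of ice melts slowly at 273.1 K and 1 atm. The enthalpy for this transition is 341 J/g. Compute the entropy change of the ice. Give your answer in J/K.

ΔS = 493 J/K

Heat absorbed by the substance: Q = mL = 395 × 341 = 134695 J.
At constant T, ΔS = Q_rev/T = 134695 / 273.1 = 493 J/K.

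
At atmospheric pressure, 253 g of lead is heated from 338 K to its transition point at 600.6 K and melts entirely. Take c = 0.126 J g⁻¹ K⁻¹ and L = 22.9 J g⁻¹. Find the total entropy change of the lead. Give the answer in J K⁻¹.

ΔS = 28 J/K

Warming step: ΔS₁ = m c ln(T_tr/T_i) = 253 × 0.126 × ln(600.6/338) = 18.33 J/K.
Phase change: ΔS₂ = +mL/T_tr = 253 × 22.9 / 600.6 = 9.647 J/K.
ΔS_total = (18.33) + (9.647) = 28 J/K.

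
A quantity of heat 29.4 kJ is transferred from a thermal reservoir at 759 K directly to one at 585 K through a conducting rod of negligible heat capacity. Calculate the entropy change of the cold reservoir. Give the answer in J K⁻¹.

The cold reservoir gains heat Q, so ΔS_cold = +Q/T_C = 29400/585 = 50.3 J/K.

ΔS_cold = 50.3 J/K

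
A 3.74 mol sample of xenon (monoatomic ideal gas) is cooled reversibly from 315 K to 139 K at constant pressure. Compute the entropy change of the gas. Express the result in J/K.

At constant pressure, ΔS = nC_p ln(T₂/T₁) with C_p = 5R/2 = 20.79 J mol⁻¹ K⁻¹.
ΔS = 3.74 × 20.79 × ln(139/315) = -63.6 J/K.

ΔS = -63.6 J/K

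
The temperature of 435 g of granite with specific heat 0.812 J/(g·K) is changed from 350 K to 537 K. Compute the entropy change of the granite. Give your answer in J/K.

ΔS = ∫dQ_rev/T = m c ln(T₂/T₁) = 435 × 0.812 × ln(537/350) = 151 J/K.

ΔS = 151 J/K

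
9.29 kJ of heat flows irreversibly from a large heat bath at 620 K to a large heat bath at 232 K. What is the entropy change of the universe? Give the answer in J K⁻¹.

ΔS_total = 25.1 J/K

ΔS_hot = −Q/T_H = −9290/620 = -14.98 J/K and ΔS_cold = +Q/T_C = 9290/232 = 40.04 J/K.
ΔS_total = -14.98 + 40.04 = 25.1 J/K, positive as the second law requires.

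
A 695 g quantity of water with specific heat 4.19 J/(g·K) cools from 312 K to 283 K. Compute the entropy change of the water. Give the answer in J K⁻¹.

ΔS = ∫dQ_rev/T = m c ln(T₂/T₁) = 695 × 4.19 × ln(283/312) = -284 J/K.

ΔS = -284 J/K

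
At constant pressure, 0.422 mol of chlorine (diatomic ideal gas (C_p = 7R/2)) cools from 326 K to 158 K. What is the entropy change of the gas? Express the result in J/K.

At constant pressure, ΔS = nC_p ln(T₂/T₁) with C_p = 7R/2 = 29.1 J mol⁻¹ K⁻¹.
ΔS = 0.422 × 29.1 × ln(158/326) = -8.89 J/K.

ΔS = -8.89 J/K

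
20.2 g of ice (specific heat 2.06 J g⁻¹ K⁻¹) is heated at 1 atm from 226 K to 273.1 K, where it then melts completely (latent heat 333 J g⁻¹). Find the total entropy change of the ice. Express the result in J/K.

ΔS = 32.5 J/K

Warming step: ΔS₁ = m c ln(T_tr/T_i) = 20.2 × 2.06 × ln(273.1/226) = 7.877 J/K.
Phase change: ΔS₂ = +mL/T_tr = 20.2 × 333 / 273.1 = 24.63 J/K.
ΔS_total = (7.877) + (24.63) = 32.5 J/K.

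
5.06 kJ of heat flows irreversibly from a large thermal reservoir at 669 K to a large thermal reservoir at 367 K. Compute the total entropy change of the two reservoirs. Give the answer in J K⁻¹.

ΔS_total = 6.22 J/K

ΔS_hot = −Q/T_H = −5060/669 = -7.5635 J/K and ΔS_cold = +Q/T_C = 5060/367 = 13.787 J/K.
ΔS_total = -7.5635 + 13.787 = 6.22 J/K, positive as the second law requires.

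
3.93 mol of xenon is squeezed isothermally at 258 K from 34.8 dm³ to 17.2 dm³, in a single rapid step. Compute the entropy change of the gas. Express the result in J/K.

Entropy is a state function, so ΔS_gas depends only on the end states.
For an isothermal ideal gas ΔS_gas = nR ln(V₂/V₁) = 3.93 × 8.314 × ln(17.2/34.8) = -23 J/K.

ΔS_gas = -23 J/K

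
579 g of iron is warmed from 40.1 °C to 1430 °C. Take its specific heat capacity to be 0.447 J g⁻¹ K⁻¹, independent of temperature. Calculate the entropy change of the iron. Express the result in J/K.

ΔS = 438 J/K

In kelvin: T₁ = 313.25 K, T₂ = 1703.15 K. ΔS = ∫dQ_rev/T = m c ln(T₂/T₁) = 579 × 0.447 × ln(1703.15/313.25) = 438 J/K.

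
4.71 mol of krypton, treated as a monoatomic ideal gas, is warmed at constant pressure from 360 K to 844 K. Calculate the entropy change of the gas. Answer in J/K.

At constant pressure, ΔS = nC_p ln(T₂/T₁) with C_p = 5R/2 = 20.79 J mol⁻¹ K⁻¹.
ΔS = 4.71 × 20.79 × ln(844/360) = 83.4 J/K.

ΔS = 83.4 J/K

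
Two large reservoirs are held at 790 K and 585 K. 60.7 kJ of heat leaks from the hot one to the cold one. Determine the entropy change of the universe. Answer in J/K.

ΔS_total = 26.9 J/K

ΔS_hot = −Q/T_H = −60700/790 = -76.835 J/K and ΔS_cold = +Q/T_C = 60700/585 = 103.76 J/K.
ΔS_total = -76.835 + 103.76 = 26.9 J/K, positive as the second law requires.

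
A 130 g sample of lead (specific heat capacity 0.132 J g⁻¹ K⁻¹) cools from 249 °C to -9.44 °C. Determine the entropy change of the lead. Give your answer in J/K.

In kelvin: T₁ = 522.15 K, T₂ = 263.71 K. ΔS = ∫dQ_rev/T = m c ln(T₂/T₁) = 130 × 0.132 × ln(263.71/522.15) = -11.7 J/K.

ΔS = -11.7 J/K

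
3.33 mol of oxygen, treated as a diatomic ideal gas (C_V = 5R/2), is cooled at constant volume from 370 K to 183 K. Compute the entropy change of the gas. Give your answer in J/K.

At constant volume, ΔS = nC_V ln(T₂/T₁) with C_V = 5R/2 = 20.79 J mol⁻¹ K⁻¹.
ΔS = 3.33 × 20.79 × ln(183/370) = -48.7 J/K.

ΔS = -48.7 J/K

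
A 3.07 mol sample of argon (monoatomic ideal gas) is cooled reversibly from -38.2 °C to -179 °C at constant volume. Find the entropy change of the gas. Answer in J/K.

In kelvin: T₁ = 234.95 K, T₂ = 94.15 K. At constant volume, ΔS = nC_V ln(T₂/T₁) with C_V = 3R/2 = 12.47 J mol⁻¹ K⁻¹.
ΔS = 3.07 × 12.47 × ln(94.15/234.95) = -35 J/K.

ΔS = -35 J/K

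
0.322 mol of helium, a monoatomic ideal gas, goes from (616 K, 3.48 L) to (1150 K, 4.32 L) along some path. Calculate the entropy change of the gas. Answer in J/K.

ΔS = 3.09 J/K

Entropy is a state function: ΔS = nC_V ln(T₂/T₁) + nR ln(V₂/V₁), with C_V = 3R/2 = 12.47 J mol⁻¹ K⁻¹ for a monoatomic ideal gas.
ΔS = 0.322 × [12.47 × ln(1150/616) + 8.314 × ln(4.32/3.48)] = 3.09 J/K.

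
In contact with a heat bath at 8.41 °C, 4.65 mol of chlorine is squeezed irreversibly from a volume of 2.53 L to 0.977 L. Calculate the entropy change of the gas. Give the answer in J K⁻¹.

Entropy is a state function, so ΔS_gas depends only on the end states.
For an isothermal ideal gas ΔS_gas = nR ln(V₂/V₁) = 4.65 × 8.314 × ln(0.977/2.53) = -36.8 J/K.

ΔS_gas = -36.8 J/K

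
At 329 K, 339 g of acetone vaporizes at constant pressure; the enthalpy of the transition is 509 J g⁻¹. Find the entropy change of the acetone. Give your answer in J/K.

ΔS = 524 J/K

Heat absorbed by the substance: Q = mL = 339 × 509 = 172551 J.
At constant T, ΔS = Q_rev/T = 172551 / 329 = 524 J/K.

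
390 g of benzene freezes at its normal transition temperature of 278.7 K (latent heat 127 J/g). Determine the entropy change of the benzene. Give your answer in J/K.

Heat released by the substance: Q = −mL = −390 × 127 = −49530 J.
At constant T, ΔS = Q_rev/T = −49530 / 278.7 = -178 J/K.

ΔS = -178 J/K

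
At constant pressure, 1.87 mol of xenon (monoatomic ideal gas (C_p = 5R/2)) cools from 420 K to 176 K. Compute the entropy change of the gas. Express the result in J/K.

ΔS = -33.8 J/K

At constant pressure, ΔS = nC_p ln(T₂/T₁) with C_p = 5R/2 = 20.79 J mol⁻¹ K⁻¹.
ΔS = 1.87 × 20.79 × ln(176/420) = -33.8 J/K.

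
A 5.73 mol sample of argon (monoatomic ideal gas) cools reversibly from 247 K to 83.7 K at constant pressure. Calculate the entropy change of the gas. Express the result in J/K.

At constant pressure, ΔS = nC_p ln(T₂/T₁) with C_p = 5R/2 = 20.79 J mol⁻¹ K⁻¹.
ΔS = 5.73 × 20.79 × ln(83.7/247) = -129 J/K.

ΔS = -129 J/K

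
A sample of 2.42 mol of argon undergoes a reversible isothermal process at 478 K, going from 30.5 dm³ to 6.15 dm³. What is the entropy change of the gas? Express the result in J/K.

For an isothermal ideal gas ΔS_gas = nR ln(V₂/V₁) = 2.42 × 8.314 × ln(6.15/30.5) = -32.2 J/K.

ΔS_gas = -32.2 J/K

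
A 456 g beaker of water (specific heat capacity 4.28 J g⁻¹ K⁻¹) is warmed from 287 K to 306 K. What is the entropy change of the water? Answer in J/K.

ΔS = 125 J/K

ΔS = ∫dQ_rev/T = m c ln(T₂/T₁) = 456 × 4.28 × ln(306/287) = 125 J/K.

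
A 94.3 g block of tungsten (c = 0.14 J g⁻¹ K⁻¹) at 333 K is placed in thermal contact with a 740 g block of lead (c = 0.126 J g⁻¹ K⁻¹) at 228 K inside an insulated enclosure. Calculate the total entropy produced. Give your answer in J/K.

Energy balance: T_f = (m₁c₁T₁ + m₂c₂T₂)/(m₁c₁ + m₂c₂) = 241.02 K.
ΔS₁ = m₁c₁ ln(T_f/T₁) = 13.202 × ln(241.02/333) = -4.2675 J/K.
ΔS₂ = m₂c₂ ln(T_f/T₂) = 93.24 × ln(241.02/228) = 5.1792 J/K.
ΔS_total = -4.2675 + 5.1792 = 0.912 J/K.

ΔS_total = 0.912 J/K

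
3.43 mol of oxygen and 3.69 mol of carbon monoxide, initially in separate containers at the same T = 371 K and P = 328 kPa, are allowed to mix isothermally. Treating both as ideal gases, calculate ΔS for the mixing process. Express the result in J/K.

Mole fractions: x_A = 3.43/7.12 = 0.482, x_B = 0.518.
ΔS_mix = −R(n_A ln x_A + n_B ln x_B) = −8.314 × (3.43 ln 0.482 + 3.69 ln 0.518) = 41 J/K.

ΔS_mix = 41 J/K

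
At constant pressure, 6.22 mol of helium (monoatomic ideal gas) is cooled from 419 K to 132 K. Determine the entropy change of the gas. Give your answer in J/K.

At constant pressure, ΔS = nC_p ln(T₂/T₁) with C_p = 5R/2 = 20.79 J mol⁻¹ K⁻¹.
ΔS = 6.22 × 20.79 × ln(132/419) = -149 J/K.

ΔS = -149 J/K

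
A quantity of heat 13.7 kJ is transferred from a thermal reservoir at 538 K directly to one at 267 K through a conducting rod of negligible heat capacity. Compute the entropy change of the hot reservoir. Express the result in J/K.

The hot reservoir loses heat Q, so ΔS_hot = −Q/T_H = −13700/538 = -25.5 J/K.

ΔS_hot = -25.5 J/K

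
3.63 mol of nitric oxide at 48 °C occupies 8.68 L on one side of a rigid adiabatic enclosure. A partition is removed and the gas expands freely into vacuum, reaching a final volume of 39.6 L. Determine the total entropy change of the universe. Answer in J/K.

ΔS_universe = 45.8 J/K

For an ideal gas in free expansion Q = 0 and W = 0, so T is unchanged.
Entropy is a state function; using a reversible isothermal path, ΔS_gas = nR ln(V₂/V₁) = 3.63 × 8.314 × ln(39.6/8.68) = 45.8 J/K.
The insulated surroundings exchange no heat, so ΔS_surr = 0 and ΔS_universe = ΔS_gas.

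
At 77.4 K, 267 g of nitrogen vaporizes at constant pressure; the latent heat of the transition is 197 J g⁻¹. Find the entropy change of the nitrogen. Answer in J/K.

Heat absorbed by the substance: Q = mL = 267 × 197 = 52599 J.
At constant T, ΔS = Q_rev/T = 52599 / 77.4 = 680 J/K.

ΔS = 680 J/K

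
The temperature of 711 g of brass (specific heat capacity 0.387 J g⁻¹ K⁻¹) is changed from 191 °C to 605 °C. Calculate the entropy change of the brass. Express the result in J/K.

In kelvin: T₁ = 464.15 K, T₂ = 878.15 K. ΔS = ∫dQ_rev/T = m c ln(T₂/T₁) = 711 × 0.387 × ln(878.15/464.15) = 175 J/K.

ΔS = 175 J/K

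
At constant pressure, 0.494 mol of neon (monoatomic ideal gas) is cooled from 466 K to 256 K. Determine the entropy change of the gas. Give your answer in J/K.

At constant pressure, ΔS = nC_p ln(T₂/T₁) with C_p = 5R/2 = 20.79 J mol⁻¹ K⁻¹.
ΔS = 0.494 × 20.79 × ln(256/466) = -6.15 J/K.

ΔS = -6.15 J/K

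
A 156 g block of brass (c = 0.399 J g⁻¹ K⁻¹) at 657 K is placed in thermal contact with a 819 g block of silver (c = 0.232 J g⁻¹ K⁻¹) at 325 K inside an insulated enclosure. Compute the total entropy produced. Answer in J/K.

ΔS_total = 12.9 J/K

Energy balance: T_f = (m₁c₁T₁ + m₂c₂T₂)/(m₁c₁ + m₂c₂) = 406.92 K.
ΔS₁ = m₁c₁ ln(T_f/T₁) = 62.244 × ln(406.92/657) = -29.82 J/K.
ΔS₂ = m₂c₂ ln(T_f/T₂) = 190.008 × ln(406.92/325) = 42.71 J/K.
ΔS_total = -29.82 + 42.71 = 12.9 J/K.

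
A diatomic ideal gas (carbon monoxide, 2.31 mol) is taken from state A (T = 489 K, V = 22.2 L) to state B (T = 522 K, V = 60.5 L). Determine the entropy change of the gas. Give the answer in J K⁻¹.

Entropy is a state function: ΔS = nC_V ln(T₂/T₁) + nR ln(V₂/V₁), with C_V = 5R/2 = 20.79 J mol⁻¹ K⁻¹ for a diatomic ideal gas.
ΔS = 2.31 × [20.79 × ln(522/489) + 8.314 × ln(60.5/22.2)] = 22.4 J/K.

ΔS = 22.4 J/K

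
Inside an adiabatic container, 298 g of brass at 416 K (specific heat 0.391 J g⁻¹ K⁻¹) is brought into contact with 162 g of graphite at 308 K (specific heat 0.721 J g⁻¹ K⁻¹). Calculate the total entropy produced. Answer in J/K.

ΔS_total = 2.63 J/K

Energy balance: T_f = (m₁c₁T₁ + m₂c₂T₂)/(m₁c₁ + m₂c₂) = 361.93 K.
ΔS₁ = m₁c₁ ln(T_f/T₁) = 116.518 × ln(361.93/416) = -16.22 J/K.
ΔS₂ = m₂c₂ ln(T_f/T₂) = 116.802 × ln(361.93/308) = 18.85 J/K.
ΔS_total = -16.22 + 18.85 = 2.63 J/K.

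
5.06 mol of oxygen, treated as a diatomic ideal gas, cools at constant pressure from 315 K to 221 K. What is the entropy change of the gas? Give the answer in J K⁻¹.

At constant pressure, ΔS = nC_p ln(T₂/T₁) with C_p = 7R/2 = 29.1 J mol⁻¹ K⁻¹.
ΔS = 5.06 × 29.1 × ln(221/315) = -52.2 J/K.

ΔS = -52.2 J/K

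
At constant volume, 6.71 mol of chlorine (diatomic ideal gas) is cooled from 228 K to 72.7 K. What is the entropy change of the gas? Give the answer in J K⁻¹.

At constant volume, ΔS = nC_V ln(T₂/T₁) with C_V = 5R/2 = 20.79 J mol⁻¹ K⁻¹.
ΔS = 6.71 × 20.79 × ln(72.7/228) = -159 J/K.

ΔS = -159 J/K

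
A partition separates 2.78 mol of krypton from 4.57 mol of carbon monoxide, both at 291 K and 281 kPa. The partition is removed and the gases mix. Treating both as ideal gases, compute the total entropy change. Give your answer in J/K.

Mole fractions: x_A = 2.78/7.35 = 0.378, x_B = 0.622.
ΔS_mix = −R(n_A ln x_A + n_B ln x_B) = −8.314 × (2.78 ln 0.378 + 4.57 ln 0.622) = 40.5 J/K.

ΔS_mix = 40.5 J/K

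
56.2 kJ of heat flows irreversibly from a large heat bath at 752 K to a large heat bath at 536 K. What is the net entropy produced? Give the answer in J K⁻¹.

ΔS_hot = −Q/T_H = −56200/752 = -74.734 J/K and ΔS_cold = +Q/T_C = 56200/536 = 104.85 J/K.
ΔS_total = -74.734 + 104.85 = 30.1 J/K, positive as the second law requires.

ΔS_total = 30.1 J/K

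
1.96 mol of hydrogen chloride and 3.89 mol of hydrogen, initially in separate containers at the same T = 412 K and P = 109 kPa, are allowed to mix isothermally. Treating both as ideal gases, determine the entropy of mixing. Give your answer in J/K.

ΔS_mix = 31 J/K

Mole fractions: x_A = 1.96/5.85 = 0.335, x_B = 0.665.
ΔS_mix = −R(n_A ln x_A + n_B ln x_B) = −8.314 × (1.96 ln 0.335 + 3.89 ln 0.665) = 31 J/K.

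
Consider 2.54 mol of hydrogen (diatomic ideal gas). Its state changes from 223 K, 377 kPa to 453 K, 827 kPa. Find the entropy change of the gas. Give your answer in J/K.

ΔS = nC_p ln(T₂/T₁) − nR ln(P₂/P₁), with C_p = 7R/2 = 29.1 J mol⁻¹ K⁻¹ for a diatomic ideal gas.
ΔS = 2.54 × [29.1 × ln(453/223) − 8.314 × ln(827/377)] = 35.8 J/K.

ΔS = 35.8 J/K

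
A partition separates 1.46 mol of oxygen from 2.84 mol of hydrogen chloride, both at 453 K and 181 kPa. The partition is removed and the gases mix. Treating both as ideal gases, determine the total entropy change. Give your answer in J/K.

Mole fractions: x_A = 1.46/4.3 = 0.34, x_B = 0.66.
ΔS_mix = −R(n_A ln x_A + n_B ln x_B) = −8.314 × (1.46 ln 0.34 + 2.84 ln 0.66) = 22.9 J/K.

ΔS_mix = 22.9 J/K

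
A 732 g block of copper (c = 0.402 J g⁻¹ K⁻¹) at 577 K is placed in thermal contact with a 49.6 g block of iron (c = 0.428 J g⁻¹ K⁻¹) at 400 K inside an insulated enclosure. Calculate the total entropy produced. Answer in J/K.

Energy balance: T_f = (m₁c₁T₁ + m₂c₂T₂)/(m₁c₁ + m₂c₂) = 565.09 K.
ΔS₁ = m₁c₁ ln(T_f/T₁) = 294.264 × ln(565.09/577) = -6.138 J/K.
ΔS₂ = m₂c₂ ln(T_f/T₂) = 21.2288 × ln(565.09/400) = 7.335 J/K.
ΔS_total = -6.138 + 7.335 = 1.2 J/K.

ΔS_total = 1.2 J/K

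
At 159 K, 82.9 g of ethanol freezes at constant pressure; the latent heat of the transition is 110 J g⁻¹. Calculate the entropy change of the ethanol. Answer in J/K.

Heat released by the substance: Q = −mL = −82.9 × 110 = −9119 J.
At constant T, ΔS = Q_rev/T = −9119 / 159 = -57.4 J/K.

ΔS = -57.4 J/K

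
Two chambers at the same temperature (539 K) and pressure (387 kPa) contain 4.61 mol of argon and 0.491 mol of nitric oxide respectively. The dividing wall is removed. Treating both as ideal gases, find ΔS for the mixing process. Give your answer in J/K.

ΔS_mix = 13.4 J/K

Mole fractions: x_A = 4.61/5.1 = 0.904, x_B = 0.0963.
ΔS_mix = −R(n_A ln x_A + n_B ln x_B) = −8.314 × (4.61 ln 0.904 + 0.491 ln 0.0963) = 13.4 J/K.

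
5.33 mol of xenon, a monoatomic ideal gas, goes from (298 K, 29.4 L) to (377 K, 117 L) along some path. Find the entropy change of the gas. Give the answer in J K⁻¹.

Entropy is a state function: ΔS = nC_V ln(T₂/T₁) + nR ln(V₂/V₁), with C_V = 3R/2 = 12.47 J mol⁻¹ K⁻¹ for a monoatomic ideal gas.
ΔS = 5.33 × [12.47 × ln(377/298) + 8.314 × ln(117/29.4)] = 76.8 J/K.

ΔS = 76.8 J/K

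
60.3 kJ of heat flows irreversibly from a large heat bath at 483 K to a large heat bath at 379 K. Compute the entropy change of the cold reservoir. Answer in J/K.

ΔS_cold = 159 J/K

The cold reservoir gains heat Q, so ΔS_cold = +Q/T_C = 60300/379 = 159 J/K.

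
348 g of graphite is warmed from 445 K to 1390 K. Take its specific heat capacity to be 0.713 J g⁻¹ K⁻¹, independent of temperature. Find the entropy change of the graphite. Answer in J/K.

ΔS = 283 J/K

ΔS = ∫dQ_rev/T = m c ln(T₂/T₁) = 348 × 0.713 × ln(1390/445) = 283 J/K.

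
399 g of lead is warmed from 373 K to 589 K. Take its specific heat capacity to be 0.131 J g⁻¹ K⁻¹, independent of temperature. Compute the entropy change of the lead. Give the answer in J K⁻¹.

ΔS = ∫dQ_rev/T = m c ln(T₂/T₁) = 399 × 0.131 × ln(589/373) = 23.9 J/K.

ΔS = 23.9 J/K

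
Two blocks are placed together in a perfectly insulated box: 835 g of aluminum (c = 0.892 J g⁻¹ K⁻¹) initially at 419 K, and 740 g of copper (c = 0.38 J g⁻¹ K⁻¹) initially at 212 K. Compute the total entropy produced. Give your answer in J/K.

ΔS_total = 42.3 J/K

Energy balance: T_f = (m₁c₁T₁ + m₂c₂T₂)/(m₁c₁ + m₂c₂) = 362.27 K.
ΔS₁ = m₁c₁ ln(T_f/T₁) = 744.82 × ln(362.27/419) = -108.4 J/K.
ΔS₂ = m₂c₂ ln(T_f/T₂) = 281.2 × ln(362.27/212) = 150.7 J/K.
ΔS_total = -108.4 + 150.7 = 42.3 J/K.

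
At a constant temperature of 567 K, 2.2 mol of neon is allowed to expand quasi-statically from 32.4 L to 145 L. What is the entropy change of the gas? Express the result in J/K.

ΔS_gas = 27.4 J/K

For an isothermal ideal gas ΔS_gas = nR ln(V₂/V₁) = 2.2 × 8.314 × ln(145/32.4) = 27.4 J/K.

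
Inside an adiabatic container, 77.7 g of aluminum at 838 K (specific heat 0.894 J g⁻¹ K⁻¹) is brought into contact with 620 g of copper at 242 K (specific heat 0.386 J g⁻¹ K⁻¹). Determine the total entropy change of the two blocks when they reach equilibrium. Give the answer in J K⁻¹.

ΔS_total = 49.8 J/K

Energy balance: T_f = (m₁c₁T₁ + m₂c₂T₂)/(m₁c₁ + m₂c₂) = 376.08 K.
ΔS₁ = m₁c₁ ln(T_f/T₁) = 69.4638 × ln(376.08/838) = -55.66 J/K.
ΔS₂ = m₂c₂ ln(T_f/T₂) = 239.32 × ln(376.08/242) = 105.5 J/K.
ΔS_total = -55.66 + 105.5 = 49.8 J/K.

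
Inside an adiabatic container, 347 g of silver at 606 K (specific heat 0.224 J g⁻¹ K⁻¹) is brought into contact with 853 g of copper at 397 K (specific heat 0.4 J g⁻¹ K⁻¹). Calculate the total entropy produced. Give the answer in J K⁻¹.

Energy balance: T_f = (m₁c₁T₁ + m₂c₂T₂)/(m₁c₁ + m₂c₂) = 435.78 K.
ΔS₁ = m₁c₁ ln(T_f/T₁) = 77.728 × ln(435.78/606) = -25.63 J/K.
ΔS₂ = m₂c₂ ln(T_f/T₂) = 341.2 × ln(435.78/397) = 31.8 J/K.
ΔS_total = -25.63 + 31.8 = 6.17 J/K.

ΔS_total = 6.17 J/K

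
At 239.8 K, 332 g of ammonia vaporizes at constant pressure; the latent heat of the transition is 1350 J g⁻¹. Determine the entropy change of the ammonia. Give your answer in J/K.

Heat absorbed by the substance: Q = mL = 332 × 1350 = 448200 J.
At constant T, ΔS = Q_rev/T = 448200 / 239.8 = 1870 J/K.

ΔS = 1870 J/K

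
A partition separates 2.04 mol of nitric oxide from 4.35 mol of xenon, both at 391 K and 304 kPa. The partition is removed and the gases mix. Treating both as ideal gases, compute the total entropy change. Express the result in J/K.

ΔS_mix = 33.3 J/K

Mole fractions: x_A = 2.04/6.39 = 0.319, x_B = 0.681.
ΔS_mix = −R(n_A ln x_A + n_B ln x_B) = −8.314 × (2.04 ln 0.319 + 4.35 ln 0.681) = 33.3 J/K.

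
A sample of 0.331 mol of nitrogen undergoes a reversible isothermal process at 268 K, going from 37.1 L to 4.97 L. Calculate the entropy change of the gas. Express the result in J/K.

ΔS_gas = -5.53 J/K

For an isothermal ideal gas ΔS_gas = nR ln(V₂/V₁) = 0.331 × 8.314 × ln(4.97/37.1) = -5.53 J/K.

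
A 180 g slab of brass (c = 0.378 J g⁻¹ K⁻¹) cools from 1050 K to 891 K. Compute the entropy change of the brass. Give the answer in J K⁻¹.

ΔS = ∫dQ_rev/T = m c ln(T₂/T₁) = 180 × 0.378 × ln(891/1050) = -11.2 J/K.

ΔS = -11.2 J/K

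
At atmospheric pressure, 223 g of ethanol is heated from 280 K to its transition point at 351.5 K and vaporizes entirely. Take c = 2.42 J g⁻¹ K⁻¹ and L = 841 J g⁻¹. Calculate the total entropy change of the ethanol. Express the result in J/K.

Warming step: ΔS₁ = m c ln(T_tr/T_i) = 223 × 2.42 × ln(351.5/280) = 122.7 J/K.
Phase change: ΔS₂ = +mL/T_tr = 223 × 841 / 351.5 = 533.6 J/K.
ΔS_total = (122.7) + (533.6) = 656 J/K.

ΔS = 656 J/K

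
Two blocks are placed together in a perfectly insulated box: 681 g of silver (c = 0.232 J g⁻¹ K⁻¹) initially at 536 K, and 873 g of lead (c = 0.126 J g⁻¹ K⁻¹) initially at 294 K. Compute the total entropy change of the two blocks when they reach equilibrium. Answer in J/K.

ΔS_total = 11.1 J/K

Energy balance: T_f = (m₁c₁T₁ + m₂c₂T₂)/(m₁c₁ + m₂c₂) = 436.67 K.
ΔS₁ = m₁c₁ ln(T_f/T₁) = 157.992 × ln(436.67/536) = -32.38 J/K.
ΔS₂ = m₂c₂ ln(T_f/T₂) = 109.998 × ln(436.67/294) = 43.51 J/K.
ΔS_total = -32.38 + 43.51 = 11.1 J/K.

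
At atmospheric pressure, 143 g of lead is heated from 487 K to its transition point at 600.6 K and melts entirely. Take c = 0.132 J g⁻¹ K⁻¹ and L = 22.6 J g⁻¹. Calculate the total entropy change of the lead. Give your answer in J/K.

Warming step: ΔS₁ = m c ln(T_tr/T_i) = 143 × 0.132 × ln(600.6/487) = 3.958 J/K.
Phase change: ΔS₂ = +mL/T_tr = 143 × 22.6 / 600.6 = 5.381 J/K.
ΔS_total = (3.958) + (5.381) = 9.34 J/K.

ΔS = 9.34 J/K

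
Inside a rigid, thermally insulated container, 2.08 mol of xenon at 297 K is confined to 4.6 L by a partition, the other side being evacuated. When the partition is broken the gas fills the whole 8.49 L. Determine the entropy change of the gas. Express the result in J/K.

ΔS_gas = 10.6 J/K

For an ideal gas in free expansion Q = 0 and W = 0, so T is unchanged.
Entropy is a state function; using a reversible isothermal path, ΔS_gas = nR ln(V₂/V₁) = 2.08 × 8.314 × ln(8.49/4.6) = 10.6 J/K.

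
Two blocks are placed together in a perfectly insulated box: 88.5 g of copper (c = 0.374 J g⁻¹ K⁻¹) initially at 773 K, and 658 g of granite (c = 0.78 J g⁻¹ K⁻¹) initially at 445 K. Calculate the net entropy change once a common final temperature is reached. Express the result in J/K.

ΔS_total = 5.59 J/K

Energy balance: T_f = (m₁c₁T₁ + m₂c₂T₂)/(m₁c₁ + m₂c₂) = 464.87 K.
ΔS₁ = m₁c₁ ln(T_f/T₁) = 33.099 × ln(464.87/773) = -16.83 J/K.
ΔS₂ = m₂c₂ ln(T_f/T₂) = 513.24 × ln(464.87/445) = 22.42 J/K.
ΔS_total = -16.83 + 22.42 = 5.59 J/K.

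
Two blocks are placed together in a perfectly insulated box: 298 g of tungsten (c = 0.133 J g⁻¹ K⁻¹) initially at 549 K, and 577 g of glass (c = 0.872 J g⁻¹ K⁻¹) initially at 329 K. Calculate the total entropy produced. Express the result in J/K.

ΔS_total = 5.58 J/K

Energy balance: T_f = (m₁c₁T₁ + m₂c₂T₂)/(m₁c₁ + m₂c₂) = 345.06 K.
ΔS₁ = m₁c₁ ln(T_f/T₁) = 39.634 × ln(345.06/549) = -18.405 J/K.
ΔS₂ = m₂c₂ ln(T_f/T₂) = 503.144 × ln(345.06/329) = 23.987 J/K.
ΔS_total = -18.405 + 23.987 = 5.58 J/K.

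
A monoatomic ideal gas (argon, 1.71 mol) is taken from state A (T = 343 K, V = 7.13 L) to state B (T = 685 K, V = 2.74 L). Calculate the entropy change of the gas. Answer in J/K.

ΔS = 1.15 J/K

Entropy is a state function: ΔS = nC_V ln(T₂/T₁) + nR ln(V₂/V₁), with C_V = 3R/2 = 12.47 J mol⁻¹ K⁻¹ for a monoatomic ideal gas.
ΔS = 1.71 × [12.47 × ln(685/343) + 8.314 × ln(2.74/7.13)] = 1.15 J/K.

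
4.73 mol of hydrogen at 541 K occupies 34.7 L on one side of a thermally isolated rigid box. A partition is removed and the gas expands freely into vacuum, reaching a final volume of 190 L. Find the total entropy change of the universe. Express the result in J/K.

No heat is exchanged and no work is done, so the ideal-gas temperature stays constant.
Entropy is a state function; using a reversible isothermal path, ΔS_gas = nR ln(V₂/V₁) = 4.73 × 8.314 × ln(190/34.7) = 66.9 J/K.
The insulated surroundings exchange no heat, so ΔS_surr = 0 and ΔS_universe = ΔS_gas.

ΔS_universe = 66.9 J/K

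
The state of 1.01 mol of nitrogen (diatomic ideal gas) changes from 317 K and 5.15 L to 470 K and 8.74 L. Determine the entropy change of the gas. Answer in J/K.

Entropy is a state function: ΔS = nC_V ln(T₂/T₁) + nR ln(V₂/V₁), with C_V = 5R/2 = 20.79 J mol⁻¹ K⁻¹ for a diatomic ideal gas.
ΔS = 1.01 × [20.79 × ln(470/317) + 8.314 × ln(8.74/5.15)] = 12.7 J/K.

ΔS = 12.7 J/K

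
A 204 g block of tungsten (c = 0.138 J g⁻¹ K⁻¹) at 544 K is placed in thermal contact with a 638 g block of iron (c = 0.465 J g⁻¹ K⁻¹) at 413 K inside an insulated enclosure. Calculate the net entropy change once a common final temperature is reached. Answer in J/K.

Energy balance: T_f = (m₁c₁T₁ + m₂c₂T₂)/(m₁c₁ + m₂c₂) = 424.35 K.
ΔS₁ = m₁c₁ ln(T_f/T₁) = 28.152 × ln(424.35/544) = -6.992 J/K.
ΔS₂ = m₂c₂ ln(T_f/T₂) = 296.67 × ln(424.35/413) = 8.046 J/K.
ΔS_total = -6.992 + 8.046 = 1.05 J/K.

ΔS_total = 1.05 J/K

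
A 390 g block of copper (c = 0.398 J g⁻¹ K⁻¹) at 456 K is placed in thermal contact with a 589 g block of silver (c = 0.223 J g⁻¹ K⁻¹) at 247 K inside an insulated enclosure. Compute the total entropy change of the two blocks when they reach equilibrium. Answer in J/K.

ΔS_total = 13 J/K

Energy balance: T_f = (m₁c₁T₁ + m₂c₂T₂)/(m₁c₁ + m₂c₂) = 360.21 K.
ΔS₁ = m₁c₁ ln(T_f/T₁) = 155.22 × ln(360.21/456) = -36.6 J/K.
ΔS₂ = m₂c₂ ln(T_f/T₂) = 131.347 × ln(360.21/247) = 49.56 J/K.
ΔS_total = -36.6 + 49.56 = 13 J/K.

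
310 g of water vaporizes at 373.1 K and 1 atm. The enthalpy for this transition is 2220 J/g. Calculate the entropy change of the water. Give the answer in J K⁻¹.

Heat absorbed by the substance: Q = mL = 310 × 2220 = 688200 J.
At constant T, ΔS = Q_rev/T = 688200 / 373.1 = 1840 J/K.

ΔS = 1840 J/K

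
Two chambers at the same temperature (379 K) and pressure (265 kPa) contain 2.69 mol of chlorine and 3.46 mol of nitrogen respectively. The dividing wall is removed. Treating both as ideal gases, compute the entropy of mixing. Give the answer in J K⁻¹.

Mole fractions: x_A = 2.69/6.15 = 0.437, x_B = 0.563.
ΔS_mix = −R(n_A ln x_A + n_B ln x_B) = −8.314 × (2.69 ln 0.437 + 3.46 ln 0.563) = 35 J/K.

ΔS_mix = 35 J/K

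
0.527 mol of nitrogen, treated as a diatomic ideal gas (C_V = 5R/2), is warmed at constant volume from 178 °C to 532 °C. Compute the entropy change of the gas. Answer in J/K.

In kelvin: T₁ = 451.15 K, T₂ = 805.15 K. At constant volume, ΔS = nC_V ln(T₂/T₁) with C_V = 5R/2 = 20.79 J mol⁻¹ K⁻¹.
ΔS = 0.527 × 20.79 × ln(805.15/451.15) = 6.34 J/K.

ΔS = 6.34 J/K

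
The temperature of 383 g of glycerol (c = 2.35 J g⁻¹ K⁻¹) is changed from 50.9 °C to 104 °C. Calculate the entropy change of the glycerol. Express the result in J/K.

ΔS = 137 J/K

In kelvin: T₁ = 324.05 K, T₂ = 377.15 K. ΔS = ∫dQ_rev/T = m c ln(T₂/T₁) = 383 × 2.35 × ln(377.15/324.05) = 137 J/K.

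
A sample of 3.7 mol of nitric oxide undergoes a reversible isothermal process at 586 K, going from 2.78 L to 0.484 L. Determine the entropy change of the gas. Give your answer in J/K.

For an isothermal ideal gas ΔS_gas = nR ln(V₂/V₁) = 3.7 × 8.314 × ln(0.484/2.78) = -53.8 J/K.

ΔS_gas = -53.8 J/K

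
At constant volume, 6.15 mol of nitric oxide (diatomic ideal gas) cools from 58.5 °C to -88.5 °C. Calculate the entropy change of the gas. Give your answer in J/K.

ΔS = -74.9 J/K

In kelvin: T₁ = 331.65 K, T₂ = 184.65 K. At constant volume, ΔS = nC_V ln(T₂/T₁) with C_V = 5R/2 = 20.79 J mol⁻¹ K⁻¹.
ΔS = 6.15 × 20.79 × ln(184.65/331.65) = -74.9 J/K.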